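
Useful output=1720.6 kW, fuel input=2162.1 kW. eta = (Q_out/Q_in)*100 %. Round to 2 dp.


eta = (1720.6/2162.1)*100 = 79.58 %

79.58 %


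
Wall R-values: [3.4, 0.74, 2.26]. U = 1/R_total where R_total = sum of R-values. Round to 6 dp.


R_total = 3.4 + 0.74 + 2.26 = 6.40
U = 1/6.40 = 0.156250

0.156250


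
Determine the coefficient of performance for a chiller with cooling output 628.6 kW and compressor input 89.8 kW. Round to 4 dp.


COP = 628.6 / 89.8 = 7.0000

7.0000


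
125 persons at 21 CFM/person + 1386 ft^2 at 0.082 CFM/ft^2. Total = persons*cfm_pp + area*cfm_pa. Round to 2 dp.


Total = 125*21 + 1386*0.082 = 2738.65 CFM

2738.65 CFM


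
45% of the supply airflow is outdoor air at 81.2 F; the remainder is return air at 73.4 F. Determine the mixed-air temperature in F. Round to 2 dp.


T_mix = 0.45*81.2 + 0.55*73.4 = 76.91 F

76.91 F


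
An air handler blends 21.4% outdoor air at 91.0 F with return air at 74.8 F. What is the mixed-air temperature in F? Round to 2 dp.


T_mix = 74.8 + (21.4/100)*(91.0-74.8) = 78.27 F

78.27 F


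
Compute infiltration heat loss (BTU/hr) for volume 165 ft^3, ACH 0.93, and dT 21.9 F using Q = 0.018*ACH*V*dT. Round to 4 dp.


Q = 0.018 * 0.93 * 165 * 21.9 = 60.4900 BTU/hr

60.4900 BTU/hr


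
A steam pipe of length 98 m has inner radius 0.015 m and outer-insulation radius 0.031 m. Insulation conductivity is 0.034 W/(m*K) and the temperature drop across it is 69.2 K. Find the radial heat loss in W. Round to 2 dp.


Q = 2*pi*0.034*98*69.2/ln(0.031/0.015) = 1995.69 W

1995.69 W


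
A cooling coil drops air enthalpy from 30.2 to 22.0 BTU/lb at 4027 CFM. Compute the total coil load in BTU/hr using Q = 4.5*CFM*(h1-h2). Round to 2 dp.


Q = 4.5 * 4027 * (30.2 - 22.0) = 148596.30 BTU/hr

148596.30 BTU/hr


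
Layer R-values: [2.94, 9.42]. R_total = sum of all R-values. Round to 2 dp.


R_total = 2.94 + 9.42 = 12.36

12.36


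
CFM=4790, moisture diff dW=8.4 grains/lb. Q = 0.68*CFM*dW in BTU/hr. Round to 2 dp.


Q = 0.68 * 4790 * 8.4 = 27360.48 BTU/hr

27360.48 BTU/hr


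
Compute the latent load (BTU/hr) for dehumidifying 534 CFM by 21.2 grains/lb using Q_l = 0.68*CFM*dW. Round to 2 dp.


Q = 0.68 * 534 * 21.2 = 7698.14 BTU/hr

7698.14 BTU/hr


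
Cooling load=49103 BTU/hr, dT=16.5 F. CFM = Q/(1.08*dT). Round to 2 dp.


CFM = 49103 / (1.08 * 16.5) = 2755.50

2755.50 CFM


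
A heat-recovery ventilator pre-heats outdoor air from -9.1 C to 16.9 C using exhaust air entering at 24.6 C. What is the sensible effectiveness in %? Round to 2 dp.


eff = (16.9-(-9.1))/(24.6-(-9.1))*100 = 77.15 %

77.15 %


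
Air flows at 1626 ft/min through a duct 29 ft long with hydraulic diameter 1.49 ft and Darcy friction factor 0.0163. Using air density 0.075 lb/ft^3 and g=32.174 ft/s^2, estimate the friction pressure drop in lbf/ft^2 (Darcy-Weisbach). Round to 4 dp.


v_fps = 1626/60 = 27.1 ft/s
dp = 0.0163*(29/1.49)*0.075*27.1^2/(2*32.174) = 0.2716 lbf/ft^2

0.2716 lbf/ft^2


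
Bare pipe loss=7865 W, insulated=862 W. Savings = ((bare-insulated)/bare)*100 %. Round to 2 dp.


Savings = ((7865-862)/7865)*100 = 89.04 %

89.04 %


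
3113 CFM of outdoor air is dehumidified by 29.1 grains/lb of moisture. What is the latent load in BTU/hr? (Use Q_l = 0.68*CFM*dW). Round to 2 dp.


Q = 0.68 * 3113 * 29.1 = 61600.04 BTU/hr

61600.04 BTU/hr


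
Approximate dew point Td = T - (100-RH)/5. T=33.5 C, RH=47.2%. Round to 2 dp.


Td = 33.5 - (100-47.2)/5 = 22.94 C

22.94 C


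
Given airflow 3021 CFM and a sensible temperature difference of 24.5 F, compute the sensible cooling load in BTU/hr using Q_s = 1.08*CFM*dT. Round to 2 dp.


Q = 1.08 * 3021 * 24.5 = 79935.66 BTU/hr

79935.66 BTU/hr


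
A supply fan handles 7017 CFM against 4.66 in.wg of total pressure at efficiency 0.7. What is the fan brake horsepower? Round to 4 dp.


BHP = 7017 * 4.66 / (6356 * 0.7) = 7.3495 hp

7.3495 hp


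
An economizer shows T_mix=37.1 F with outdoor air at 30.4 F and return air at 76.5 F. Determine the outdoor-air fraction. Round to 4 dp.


frac = (37.1 - 76.5) / (30.4 - 76.5) = 0.8547

0.8547


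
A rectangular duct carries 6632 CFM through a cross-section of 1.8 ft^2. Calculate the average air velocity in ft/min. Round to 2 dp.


V = 6632 / 1.8 = 3684.44 ft/min

3684.44 ft/min


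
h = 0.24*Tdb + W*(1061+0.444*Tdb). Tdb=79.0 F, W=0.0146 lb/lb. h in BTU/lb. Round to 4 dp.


h = 0.24*79.0 + 0.0146*(1061+0.444*79.0) = 34.9627 BTU/lb

34.9627 BTU/lb


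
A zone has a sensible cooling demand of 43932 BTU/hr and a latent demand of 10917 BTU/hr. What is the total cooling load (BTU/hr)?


Qt = 43932 + 10917 = 54849 BTU/hr

54849 BTU/hr


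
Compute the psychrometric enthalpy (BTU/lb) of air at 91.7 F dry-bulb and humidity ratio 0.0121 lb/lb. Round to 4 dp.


h = 0.24*91.7 + 0.0121*(1061+0.444*91.7) = 35.3387 BTU/lb

35.3387 BTU/lb


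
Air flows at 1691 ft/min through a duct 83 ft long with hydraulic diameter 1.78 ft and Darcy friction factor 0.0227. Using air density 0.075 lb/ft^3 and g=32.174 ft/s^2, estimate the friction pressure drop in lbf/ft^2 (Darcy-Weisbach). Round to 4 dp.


v_fps = 1691/60 = 28.1833 ft/s
dp = 0.0227*(83/1.78)*0.075*28.1833^2/(2*32.174) = 0.9799 lbf/ft^2

0.9799 lbf/ft^2


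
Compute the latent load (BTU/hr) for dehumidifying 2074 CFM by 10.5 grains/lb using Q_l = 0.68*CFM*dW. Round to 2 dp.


Q = 0.68 * 2074 * 10.5 = 14808.36 BTU/hr

14808.36 BTU/hr


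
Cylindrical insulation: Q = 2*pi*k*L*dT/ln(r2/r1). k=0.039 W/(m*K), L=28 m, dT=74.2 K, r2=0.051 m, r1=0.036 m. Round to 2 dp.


Q = 2*pi*0.039*28*74.2/ln(0.051/0.036) = 1461.65 W

1461.65 W


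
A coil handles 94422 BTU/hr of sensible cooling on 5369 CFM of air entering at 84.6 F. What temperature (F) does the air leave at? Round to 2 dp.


dT = 94422/(1.08*5369) = 16.2838
T_leave = 84.6 - 16.2838 = 68.32 F

68.32 F


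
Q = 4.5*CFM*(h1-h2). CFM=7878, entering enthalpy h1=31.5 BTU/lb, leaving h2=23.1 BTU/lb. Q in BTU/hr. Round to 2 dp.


Q = 4.5 * 7878 * (31.5 - 23.1) = 297788.40 BTU/hr

297788.40 BTU/hr


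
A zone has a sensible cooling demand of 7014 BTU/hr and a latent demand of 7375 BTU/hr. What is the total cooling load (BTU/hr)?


Qt = 7014 + 7375 = 14389 BTU/hr

14389 BTU/hr


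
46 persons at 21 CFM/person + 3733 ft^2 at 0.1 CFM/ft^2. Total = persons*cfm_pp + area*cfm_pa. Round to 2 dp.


Total = 46*21 + 3733*0.1 = 1339.30 CFM

1339.30 CFM


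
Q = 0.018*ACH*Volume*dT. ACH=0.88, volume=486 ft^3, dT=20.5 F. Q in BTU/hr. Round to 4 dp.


Q = 0.018 * 0.88 * 486 * 20.5 = 157.8139 BTU/hr

157.8139 BTU/hr


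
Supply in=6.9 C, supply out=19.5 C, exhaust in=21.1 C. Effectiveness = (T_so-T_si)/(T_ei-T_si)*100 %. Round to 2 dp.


eff = (19.5-6.9)/(21.1-6.9)*100 = 88.73 %

88.73 %


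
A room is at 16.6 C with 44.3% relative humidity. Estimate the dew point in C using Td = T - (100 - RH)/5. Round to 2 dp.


Td = 16.6 - (100-44.3)/5 = 5.46 C

5.46 C


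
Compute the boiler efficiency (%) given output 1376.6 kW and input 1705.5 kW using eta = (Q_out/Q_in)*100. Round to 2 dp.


eta = (1376.6/1705.5)*100 = 80.72 %

80.72 %


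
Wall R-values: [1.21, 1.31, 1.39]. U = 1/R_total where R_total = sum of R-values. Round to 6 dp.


R_total = 1.21 + 1.31 + 1.39 = 3.91
U = 1/3.91 = 0.255754

0.255754


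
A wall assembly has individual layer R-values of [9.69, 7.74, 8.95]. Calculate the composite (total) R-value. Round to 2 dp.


R_total = 9.69 + 7.74 + 8.95 = 26.38

26.38


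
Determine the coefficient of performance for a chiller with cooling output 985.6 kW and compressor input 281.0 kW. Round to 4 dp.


COP = 985.6 / 281.0 = 3.5075

3.5075


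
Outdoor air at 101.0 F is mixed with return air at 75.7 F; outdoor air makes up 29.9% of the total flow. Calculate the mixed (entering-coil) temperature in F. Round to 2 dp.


T_mix = 75.7 + (29.9/100)*(101.0-75.7) = 83.26 F

83.26 F


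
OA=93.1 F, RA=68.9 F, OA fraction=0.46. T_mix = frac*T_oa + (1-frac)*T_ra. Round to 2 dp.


T_mix = 0.46*93.1 + 0.54*68.9 = 80.03 F

80.03 F


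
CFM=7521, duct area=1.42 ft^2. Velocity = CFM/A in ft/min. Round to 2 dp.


V = 7521 / 1.42 = 5296.48 ft/min

5296.48 ft/min


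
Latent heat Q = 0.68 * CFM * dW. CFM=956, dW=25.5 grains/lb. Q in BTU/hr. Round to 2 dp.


Q = 0.68 * 956 * 25.5 = 16577.04 BTU/hr

16577.04 BTU/hr


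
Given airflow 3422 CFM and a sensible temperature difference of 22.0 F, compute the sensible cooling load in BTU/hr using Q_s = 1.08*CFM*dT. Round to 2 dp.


Q = 1.08 * 3422 * 22.0 = 81306.72 BTU/hr

81306.72 BTU/hr


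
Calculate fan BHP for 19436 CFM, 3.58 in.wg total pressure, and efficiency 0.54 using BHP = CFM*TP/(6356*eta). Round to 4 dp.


BHP = 19436 * 3.58 / (6356 * 0.54) = 20.2727 hp

20.2727 hp


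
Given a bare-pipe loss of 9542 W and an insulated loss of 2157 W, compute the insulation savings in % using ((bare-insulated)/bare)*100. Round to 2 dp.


Savings = ((9542-2157)/9542)*100 = 77.39 %

77.39 %


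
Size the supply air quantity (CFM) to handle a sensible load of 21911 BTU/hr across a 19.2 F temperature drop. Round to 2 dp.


CFM = 21911 / (1.08 * 19.2) = 1056.66

1056.66 CFM


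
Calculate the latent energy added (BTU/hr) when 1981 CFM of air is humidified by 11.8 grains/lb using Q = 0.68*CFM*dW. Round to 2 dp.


Q = 0.68 * 1981 * 11.8 = 15895.54 BTU/hr

15895.54 BTU/hr


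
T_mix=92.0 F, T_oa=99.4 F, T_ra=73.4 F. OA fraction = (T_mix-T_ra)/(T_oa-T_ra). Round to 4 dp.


frac = (92.0 - 73.4) / (99.4 - 73.4) = 0.7154

0.7154


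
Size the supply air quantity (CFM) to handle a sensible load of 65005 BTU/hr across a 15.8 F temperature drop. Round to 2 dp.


CFM = 65005 / (1.08 * 15.8) = 3809.48

3809.48 CFM


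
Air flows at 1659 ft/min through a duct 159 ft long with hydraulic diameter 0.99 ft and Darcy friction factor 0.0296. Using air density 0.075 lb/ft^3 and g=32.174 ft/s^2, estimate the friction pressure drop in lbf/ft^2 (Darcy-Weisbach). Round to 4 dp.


v_fps = 1659/60 = 27.65 ft/s
dp = 0.0296*(159/0.99)*0.075*27.65^2/(2*32.174) = 4.2361 lbf/ft^2

4.2361 lbf/ft^2


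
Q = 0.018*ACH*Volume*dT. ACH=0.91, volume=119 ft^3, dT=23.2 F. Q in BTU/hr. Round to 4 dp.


Q = 0.018 * 0.91 * 119 * 23.2 = 45.2219 BTU/hr

45.2219 BTU/hr


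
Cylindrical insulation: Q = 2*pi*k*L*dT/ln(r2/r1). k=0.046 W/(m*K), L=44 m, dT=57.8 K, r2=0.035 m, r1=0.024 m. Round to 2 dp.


Q = 2*pi*0.046*44*57.8/ln(0.035/0.024) = 1948.22 W

1948.22 W


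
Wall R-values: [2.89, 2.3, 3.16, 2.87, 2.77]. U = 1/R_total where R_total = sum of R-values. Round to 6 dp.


R_total = 2.89 + 2.3 + 3.16 + 2.87 + 2.77 = 13.99
U = 1/13.99 = 0.071480

0.071480


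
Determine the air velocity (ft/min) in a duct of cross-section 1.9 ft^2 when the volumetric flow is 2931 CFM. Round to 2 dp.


V = 2931 / 1.9 = 1542.63 ft/min

1542.63 ft/min


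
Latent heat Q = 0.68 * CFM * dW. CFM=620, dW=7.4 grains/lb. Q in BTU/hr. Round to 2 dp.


Q = 0.68 * 620 * 7.4 = 3119.84 BTU/hr

3119.84 BTU/hr


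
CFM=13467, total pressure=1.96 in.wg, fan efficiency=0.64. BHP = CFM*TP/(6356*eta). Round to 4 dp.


BHP = 13467 * 1.96 / (6356 * 0.64) = 6.4888 hp

6.4888 hp


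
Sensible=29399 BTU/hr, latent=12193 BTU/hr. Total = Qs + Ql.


Qt = 29399 + 12193 = 41592 BTU/hr

41592 BTU/hr


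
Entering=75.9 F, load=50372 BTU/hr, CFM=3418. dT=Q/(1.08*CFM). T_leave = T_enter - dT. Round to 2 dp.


dT = 50372/(1.08*3418) = 13.6456
T_leave = 75.9 - 13.6456 = 62.25 F

62.25 F


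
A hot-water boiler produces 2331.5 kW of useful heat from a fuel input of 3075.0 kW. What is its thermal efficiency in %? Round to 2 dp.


eta = (2331.5/3075.0)*100 = 75.82 %

75.82 %


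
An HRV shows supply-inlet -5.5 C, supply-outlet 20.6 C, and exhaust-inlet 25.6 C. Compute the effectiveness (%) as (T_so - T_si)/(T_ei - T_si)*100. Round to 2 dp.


eff = (20.6-(-5.5))/(25.6-(-5.5))*100 = 83.92 %

83.92 %


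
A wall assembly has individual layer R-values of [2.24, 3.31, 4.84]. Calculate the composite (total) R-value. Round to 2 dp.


R_total = 2.24 + 3.31 + 4.84 = 10.39

10.39


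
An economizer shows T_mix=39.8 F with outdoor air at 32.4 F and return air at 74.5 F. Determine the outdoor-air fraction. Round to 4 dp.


frac = (39.8 - 74.5) / (32.4 - 74.5) = 0.8242

0.8242


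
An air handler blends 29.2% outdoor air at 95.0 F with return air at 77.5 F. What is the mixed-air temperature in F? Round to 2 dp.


T_mix = 77.5 + (29.2/100)*(95.0-77.5) = 82.61 F

82.61 F


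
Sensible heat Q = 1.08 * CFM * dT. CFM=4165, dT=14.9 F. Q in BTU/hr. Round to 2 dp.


Q = 1.08 * 4165 * 14.9 = 67023.18 BTU/hr

67023.18 BTU/hr


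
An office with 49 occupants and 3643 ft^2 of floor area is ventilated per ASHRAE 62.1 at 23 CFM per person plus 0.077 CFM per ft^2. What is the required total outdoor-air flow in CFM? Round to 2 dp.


Total = 49*23 + 3643*0.077 = 1407.51 CFM

1407.51 CFM


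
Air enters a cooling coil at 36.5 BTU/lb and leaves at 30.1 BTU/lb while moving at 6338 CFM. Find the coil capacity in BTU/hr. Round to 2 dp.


Q = 4.5 * 6338 * (36.5 - 30.1) = 182534.40 BTU/hr

182534.40 BTU/hr


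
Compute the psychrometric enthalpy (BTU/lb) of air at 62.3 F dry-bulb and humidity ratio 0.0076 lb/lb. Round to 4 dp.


h = 0.24*62.3 + 0.0076*(1061+0.444*62.3) = 23.2258 BTU/lb

23.2258 BTU/lb


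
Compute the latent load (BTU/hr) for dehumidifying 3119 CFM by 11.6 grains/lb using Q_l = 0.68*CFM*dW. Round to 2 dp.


Q = 0.68 * 3119 * 11.6 = 24602.67 BTU/hr

24602.67 BTU/hr


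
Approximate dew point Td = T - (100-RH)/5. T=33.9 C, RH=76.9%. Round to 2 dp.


Td = 33.9 - (100-76.9)/5 = 29.28 C

29.28 C


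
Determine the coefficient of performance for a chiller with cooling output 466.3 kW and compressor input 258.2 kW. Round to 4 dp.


COP = 466.3 / 258.2 = 1.8060

1.8060


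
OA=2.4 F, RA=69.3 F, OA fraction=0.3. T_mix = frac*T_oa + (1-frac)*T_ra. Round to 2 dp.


T_mix = 0.3*2.4 + 0.7*69.3 = 49.23 F

49.23 F


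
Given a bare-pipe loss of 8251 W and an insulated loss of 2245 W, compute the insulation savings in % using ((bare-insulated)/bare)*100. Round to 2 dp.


Savings = ((8251-2245)/8251)*100 = 72.79 %

72.79 %


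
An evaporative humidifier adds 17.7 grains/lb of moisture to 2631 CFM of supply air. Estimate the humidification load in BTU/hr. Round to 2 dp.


Q = 0.68 * 2631 * 17.7 = 31666.72 BTU/hr

31666.72 BTU/hr


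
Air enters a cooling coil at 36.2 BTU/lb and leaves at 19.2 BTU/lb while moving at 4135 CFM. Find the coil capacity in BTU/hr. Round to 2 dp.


Q = 4.5 * 4135 * (36.2 - 19.2) = 316327.50 BTU/hr

316327.50 BTU/hr


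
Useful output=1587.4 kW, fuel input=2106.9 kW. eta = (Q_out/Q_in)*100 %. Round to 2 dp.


eta = (1587.4/2106.9)*100 = 75.34 %

75.34 %


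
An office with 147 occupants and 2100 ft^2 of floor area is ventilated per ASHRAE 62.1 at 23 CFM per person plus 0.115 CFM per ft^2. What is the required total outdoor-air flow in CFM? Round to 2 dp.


Total = 147*23 + 2100*0.115 = 3622.50 CFM

3622.50 CFM


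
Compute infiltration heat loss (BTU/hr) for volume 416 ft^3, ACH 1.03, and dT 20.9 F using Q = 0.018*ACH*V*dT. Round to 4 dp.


Q = 0.018 * 1.03 * 416 * 20.9 = 161.1942 BTU/hr

161.1942 BTU/hr


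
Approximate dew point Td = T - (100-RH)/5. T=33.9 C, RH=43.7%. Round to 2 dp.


Td = 33.9 - (100-43.7)/5 = 22.64 C

22.64 C


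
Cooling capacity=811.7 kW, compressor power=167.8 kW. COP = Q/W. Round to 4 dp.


COP = 811.7 / 167.8 = 4.8373

4.8373


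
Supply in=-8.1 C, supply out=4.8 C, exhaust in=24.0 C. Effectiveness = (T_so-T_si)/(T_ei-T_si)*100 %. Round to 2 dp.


eff = (4.8-(-8.1))/(24.0-(-8.1))*100 = 40.19 %

40.19 %


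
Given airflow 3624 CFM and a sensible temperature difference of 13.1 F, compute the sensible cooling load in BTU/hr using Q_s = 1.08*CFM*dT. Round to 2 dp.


Q = 1.08 * 3624 * 13.1 = 51272.35 BTU/hr

51272.35 BTU/hr


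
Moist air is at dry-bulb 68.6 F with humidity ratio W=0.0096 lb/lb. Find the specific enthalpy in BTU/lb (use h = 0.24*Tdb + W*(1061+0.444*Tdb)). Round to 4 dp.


h = 0.24*68.6 + 0.0096*(1061+0.444*68.6) = 26.9420 BTU/lb

26.9420 BTU/lb


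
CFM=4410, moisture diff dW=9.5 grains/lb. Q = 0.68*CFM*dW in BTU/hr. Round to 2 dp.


Q = 0.68 * 4410 * 9.5 = 28488.60 BTU/hr

28488.60 BTU/hr


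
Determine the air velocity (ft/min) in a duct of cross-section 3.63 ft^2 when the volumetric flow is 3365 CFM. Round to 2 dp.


V = 3365 / 3.63 = 927.00 ft/min

927.00 ft/min


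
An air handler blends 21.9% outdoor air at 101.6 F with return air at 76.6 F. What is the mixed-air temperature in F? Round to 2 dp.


T_mix = 76.6 + (21.9/100)*(101.6-76.6) = 82.08 F

82.08 F


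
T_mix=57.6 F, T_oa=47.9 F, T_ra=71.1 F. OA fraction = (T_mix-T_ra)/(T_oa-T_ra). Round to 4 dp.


frac = (57.6 - 71.1) / (47.9 - 71.1) = 0.5819

0.5819


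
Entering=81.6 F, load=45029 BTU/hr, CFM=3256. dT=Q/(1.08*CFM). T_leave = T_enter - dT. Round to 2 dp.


dT = 45029/(1.08*3256) = 12.8051
T_leave = 81.6 - 12.8051 = 68.79 F

68.79 F


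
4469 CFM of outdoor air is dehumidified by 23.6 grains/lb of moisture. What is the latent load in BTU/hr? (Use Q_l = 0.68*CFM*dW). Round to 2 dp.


Q = 0.68 * 4469 * 23.6 = 71718.51 BTU/hr

71718.51 BTU/hr


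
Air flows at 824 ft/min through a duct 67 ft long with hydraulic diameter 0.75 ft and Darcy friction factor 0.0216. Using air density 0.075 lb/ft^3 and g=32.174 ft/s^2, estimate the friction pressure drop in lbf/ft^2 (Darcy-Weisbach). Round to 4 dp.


v_fps = 824/60 = 13.7333 ft/s
dp = 0.0216*(67/0.75)*0.075*13.7333^2/(2*32.174) = 0.4242 lbf/ft^2

0.4242 lbf/ft^2


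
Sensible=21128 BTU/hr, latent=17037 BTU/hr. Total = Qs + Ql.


Qt = 21128 + 17037 = 38165 BTU/hr

38165 BTU/hr


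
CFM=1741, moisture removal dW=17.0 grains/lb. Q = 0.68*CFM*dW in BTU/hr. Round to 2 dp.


Q = 0.68 * 1741 * 17.0 = 20125.96 BTU/hr

20125.96 BTU/hr


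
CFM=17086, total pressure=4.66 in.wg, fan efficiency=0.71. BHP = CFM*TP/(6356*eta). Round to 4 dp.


BHP = 17086 * 4.66 / (6356 * 0.71) = 17.6435 hp

17.6435 hp


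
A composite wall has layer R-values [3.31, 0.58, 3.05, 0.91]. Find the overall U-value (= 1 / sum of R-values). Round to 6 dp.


R_total = 3.31 + 0.58 + 3.05 + 0.91 = 7.85
U = 1/7.85 = 0.127389

0.127389


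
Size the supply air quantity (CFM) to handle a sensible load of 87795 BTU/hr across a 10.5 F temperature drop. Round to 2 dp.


CFM = 87795 / (1.08 * 10.5) = 7742.06

7742.06 CFM


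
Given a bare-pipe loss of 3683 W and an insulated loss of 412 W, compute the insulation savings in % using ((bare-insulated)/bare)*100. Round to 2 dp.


Savings = ((3683-412)/3683)*100 = 88.81 %

88.81 %


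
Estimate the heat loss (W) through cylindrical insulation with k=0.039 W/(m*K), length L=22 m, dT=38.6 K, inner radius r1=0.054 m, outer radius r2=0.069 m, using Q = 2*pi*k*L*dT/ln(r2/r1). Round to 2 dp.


Q = 2*pi*0.039*22*38.6/ln(0.069/0.054) = 848.93 W

848.93 W


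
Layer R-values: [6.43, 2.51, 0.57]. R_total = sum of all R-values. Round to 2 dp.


R_total = 6.43 + 2.51 + 0.57 = 9.51

9.51


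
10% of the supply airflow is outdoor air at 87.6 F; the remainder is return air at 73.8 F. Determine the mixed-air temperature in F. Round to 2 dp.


T_mix = 0.1*87.6 + 0.9*73.8 = 75.18 F

75.18 F


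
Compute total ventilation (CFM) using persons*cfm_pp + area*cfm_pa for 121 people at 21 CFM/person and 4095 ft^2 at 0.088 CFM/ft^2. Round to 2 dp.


Total = 121*21 + 4095*0.088 = 2901.36 CFM

2901.36 CFM


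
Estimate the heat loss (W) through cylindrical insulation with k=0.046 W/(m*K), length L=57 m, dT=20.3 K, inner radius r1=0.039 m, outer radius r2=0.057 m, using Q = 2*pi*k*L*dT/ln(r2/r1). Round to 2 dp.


Q = 2*pi*0.046*57*20.3/ln(0.057/0.039) = 881.27 W

881.27 W


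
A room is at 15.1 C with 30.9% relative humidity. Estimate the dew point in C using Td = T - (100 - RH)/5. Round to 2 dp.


Td = 15.1 - (100-30.9)/5 = 1.28 C

1.28 C


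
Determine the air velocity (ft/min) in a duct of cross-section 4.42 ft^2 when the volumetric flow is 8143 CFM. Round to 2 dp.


V = 8143 / 4.42 = 1842.31 ft/min

1842.31 ft/min


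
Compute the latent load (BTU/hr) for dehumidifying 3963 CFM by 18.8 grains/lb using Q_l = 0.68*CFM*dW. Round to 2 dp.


Q = 0.68 * 3963 * 18.8 = 50662.99 BTU/hr

50662.99 BTU/hr


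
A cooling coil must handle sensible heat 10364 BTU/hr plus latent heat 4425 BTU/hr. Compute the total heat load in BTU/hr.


Qt = 10364 + 4425 = 14789 BTU/hr

14789 BTU/hr


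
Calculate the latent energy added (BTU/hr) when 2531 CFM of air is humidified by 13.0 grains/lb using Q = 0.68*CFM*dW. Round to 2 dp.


Q = 0.68 * 2531 * 13.0 = 22374.04 BTU/hr

22374.04 BTU/hr


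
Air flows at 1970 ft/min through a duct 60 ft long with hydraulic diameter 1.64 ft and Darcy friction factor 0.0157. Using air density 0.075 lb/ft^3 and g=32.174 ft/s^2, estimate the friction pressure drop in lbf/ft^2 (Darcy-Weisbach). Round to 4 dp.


v_fps = 1970/60 = 32.8333 ft/s
dp = 0.0157*(60/1.64)*0.075*32.8333^2/(2*32.174) = 0.7217 lbf/ft^2

0.7217 lbf/ft^2


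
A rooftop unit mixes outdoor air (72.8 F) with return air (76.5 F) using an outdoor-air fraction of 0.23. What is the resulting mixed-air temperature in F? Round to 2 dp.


T_mix = 0.23*72.8 + 0.77*76.5 = 75.65 F

75.65 F


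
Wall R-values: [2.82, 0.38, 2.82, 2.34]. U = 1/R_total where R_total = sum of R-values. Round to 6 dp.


R_total = 2.82 + 0.38 + 2.82 + 2.34 = 8.36
U = 1/8.36 = 0.119617

0.119617


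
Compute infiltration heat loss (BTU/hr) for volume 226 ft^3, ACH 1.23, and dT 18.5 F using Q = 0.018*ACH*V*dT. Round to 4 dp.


Q = 0.018 * 1.23 * 226 * 18.5 = 92.5673 BTU/hr

92.5673 BTU/hr


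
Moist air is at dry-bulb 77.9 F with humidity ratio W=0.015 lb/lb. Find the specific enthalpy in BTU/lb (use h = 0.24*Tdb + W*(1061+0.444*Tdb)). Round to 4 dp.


h = 0.24*77.9 + 0.015*(1061+0.444*77.9) = 35.1298 BTU/lb

35.1298 BTU/lb


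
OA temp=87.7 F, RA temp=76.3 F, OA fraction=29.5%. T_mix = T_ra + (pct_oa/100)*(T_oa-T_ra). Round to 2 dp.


T_mix = 76.3 + (29.5/100)*(87.7-76.3) = 79.66 F

79.66 F


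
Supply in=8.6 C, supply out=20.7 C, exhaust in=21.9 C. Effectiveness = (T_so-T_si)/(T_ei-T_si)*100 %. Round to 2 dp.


eff = (20.7-8.6)/(21.9-8.6)*100 = 90.98 %

90.98 %


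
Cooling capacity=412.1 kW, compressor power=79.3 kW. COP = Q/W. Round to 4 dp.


COP = 412.1 / 79.3 = 5.1967

5.1967


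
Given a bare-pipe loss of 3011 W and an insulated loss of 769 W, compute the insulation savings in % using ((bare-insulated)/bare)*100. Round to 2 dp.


Savings = ((3011-769)/3011)*100 = 74.46 %

74.46 %


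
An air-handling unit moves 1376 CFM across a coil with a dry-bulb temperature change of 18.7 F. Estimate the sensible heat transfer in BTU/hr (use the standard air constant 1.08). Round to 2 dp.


Q = 1.08 * 1376 * 18.7 = 27789.70 BTU/hr

27789.70 BTU/hr


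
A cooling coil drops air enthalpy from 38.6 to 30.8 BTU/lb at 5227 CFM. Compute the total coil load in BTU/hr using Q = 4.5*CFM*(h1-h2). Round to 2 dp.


Q = 4.5 * 5227 * (38.6 - 30.8) = 183467.70 BTU/hr

183467.70 BTU/hr


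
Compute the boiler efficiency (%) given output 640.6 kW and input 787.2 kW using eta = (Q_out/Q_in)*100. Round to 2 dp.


eta = (640.6/787.2)*100 = 81.38 %

81.38 %


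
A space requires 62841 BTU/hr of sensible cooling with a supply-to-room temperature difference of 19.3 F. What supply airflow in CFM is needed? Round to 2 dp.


CFM = 62841 / (1.08 * 19.3) = 3014.82

3014.82 CFM


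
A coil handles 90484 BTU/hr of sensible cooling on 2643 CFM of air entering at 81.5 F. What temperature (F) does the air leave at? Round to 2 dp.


dT = 90484/(1.08*2643) = 31.6994
T_leave = 81.5 - 31.6994 = 49.80 F

49.80 F


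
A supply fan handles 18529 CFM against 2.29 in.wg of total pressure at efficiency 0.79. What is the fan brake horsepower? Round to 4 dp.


BHP = 18529 * 2.29 / (6356 * 0.79) = 8.4504 hp

8.4504 hp


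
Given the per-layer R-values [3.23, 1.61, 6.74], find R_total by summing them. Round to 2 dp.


R_total = 3.23 + 1.61 + 6.74 = 11.58

11.58


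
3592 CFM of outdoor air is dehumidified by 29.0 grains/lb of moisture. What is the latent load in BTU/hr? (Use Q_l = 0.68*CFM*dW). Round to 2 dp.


Q = 0.68 * 3592 * 29.0 = 70834.24 BTU/hr

70834.24 BTU/hr


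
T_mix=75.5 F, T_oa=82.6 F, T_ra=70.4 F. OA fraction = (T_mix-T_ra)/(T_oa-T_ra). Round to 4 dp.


frac = (75.5 - 70.4) / (82.6 - 70.4) = 0.4180

0.4180


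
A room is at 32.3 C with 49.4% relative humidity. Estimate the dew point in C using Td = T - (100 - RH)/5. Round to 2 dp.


Td = 32.3 - (100-49.4)/5 = 22.18 C

22.18 C


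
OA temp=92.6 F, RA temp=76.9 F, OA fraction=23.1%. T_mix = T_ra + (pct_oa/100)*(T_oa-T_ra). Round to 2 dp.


T_mix = 76.9 + (23.1/100)*(92.6-76.9) = 80.53 F

80.53 F


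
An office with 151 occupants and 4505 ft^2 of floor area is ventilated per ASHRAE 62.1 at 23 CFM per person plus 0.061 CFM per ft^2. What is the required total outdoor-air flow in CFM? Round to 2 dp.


Total = 151*23 + 4505*0.061 = 3747.81 CFM

3747.81 CFM


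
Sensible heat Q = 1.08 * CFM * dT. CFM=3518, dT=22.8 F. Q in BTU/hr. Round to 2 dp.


Q = 1.08 * 3518 * 22.8 = 86627.23 BTU/hr

86627.23 BTU/hr


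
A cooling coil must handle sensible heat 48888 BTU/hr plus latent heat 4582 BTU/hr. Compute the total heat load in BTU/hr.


Qt = 48888 + 4582 = 53470 BTU/hr

53470 BTU/hr


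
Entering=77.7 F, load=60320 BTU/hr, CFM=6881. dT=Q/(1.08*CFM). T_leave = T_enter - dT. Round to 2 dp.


dT = 60320/(1.08*6881) = 8.1168
T_leave = 77.7 - 8.1168 = 69.58 F

69.58 F


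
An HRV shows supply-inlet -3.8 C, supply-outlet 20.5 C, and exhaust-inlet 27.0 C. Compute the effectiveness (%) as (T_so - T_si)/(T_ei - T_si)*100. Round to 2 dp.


eff = (20.5-(-3.8))/(27.0-(-3.8))*100 = 78.90 %

78.90 %


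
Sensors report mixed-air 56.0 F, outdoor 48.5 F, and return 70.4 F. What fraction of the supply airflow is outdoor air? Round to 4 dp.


frac = (56.0 - 70.4) / (48.5 - 70.4) = 0.6575

0.6575


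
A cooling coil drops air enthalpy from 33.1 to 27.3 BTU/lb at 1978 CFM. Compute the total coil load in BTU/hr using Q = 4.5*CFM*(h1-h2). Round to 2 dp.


Q = 4.5 * 1978 * (33.1 - 27.3) = 51625.80 BTU/hr

51625.80 BTU/hr


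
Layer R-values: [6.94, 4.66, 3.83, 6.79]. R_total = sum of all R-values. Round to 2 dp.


R_total = 6.94 + 4.66 + 3.83 + 6.79 = 22.22

22.22


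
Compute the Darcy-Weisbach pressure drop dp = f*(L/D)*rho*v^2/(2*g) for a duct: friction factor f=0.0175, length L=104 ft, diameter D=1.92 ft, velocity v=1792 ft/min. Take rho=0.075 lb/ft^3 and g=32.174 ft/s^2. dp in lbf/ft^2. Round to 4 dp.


v_fps = 1792/60 = 29.8667 ft/s
dp = 0.0175*(104/1.92)*0.075*29.8667^2/(2*32.174) = 0.9855 lbf/ft^2

0.9855 lbf/ft^2


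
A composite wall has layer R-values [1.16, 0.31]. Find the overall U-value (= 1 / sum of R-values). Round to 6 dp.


R_total = 1.16 + 0.31 = 1.47
U = 1/1.47 = 0.680272

0.680272


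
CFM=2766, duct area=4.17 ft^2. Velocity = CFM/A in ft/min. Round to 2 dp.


V = 2766 / 4.17 = 663.31 ft/min

663.31 ft/min


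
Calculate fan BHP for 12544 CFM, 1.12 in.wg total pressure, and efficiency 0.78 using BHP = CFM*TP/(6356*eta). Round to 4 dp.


BHP = 12544 * 1.12 / (6356 * 0.78) = 2.8338 hp

2.8338 hp


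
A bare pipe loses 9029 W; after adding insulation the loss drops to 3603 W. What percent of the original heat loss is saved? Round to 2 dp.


Savings = ((9029-3603)/9029)*100 = 60.10 %

60.10 %


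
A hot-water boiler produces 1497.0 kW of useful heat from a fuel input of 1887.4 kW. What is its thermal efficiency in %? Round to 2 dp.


eta = (1497.0/1887.4)*100 = 79.32 %

79.32 %


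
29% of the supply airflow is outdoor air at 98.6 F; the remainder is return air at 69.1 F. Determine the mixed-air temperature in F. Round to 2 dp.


T_mix = 0.29*98.6 + 0.71*69.1 = 77.66 F

77.66 F


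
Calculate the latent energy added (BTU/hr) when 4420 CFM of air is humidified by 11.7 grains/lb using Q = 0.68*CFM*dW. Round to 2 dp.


Q = 0.68 * 4420 * 11.7 = 35165.52 BTU/hr

35165.52 BTU/hr


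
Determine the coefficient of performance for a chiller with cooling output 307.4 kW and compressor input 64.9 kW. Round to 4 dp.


COP = 307.4 / 64.9 = 4.7365

4.7365


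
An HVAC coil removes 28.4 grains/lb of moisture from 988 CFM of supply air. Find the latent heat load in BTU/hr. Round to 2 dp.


Q = 0.68 * 988 * 28.4 = 19080.26 BTU/hr

19080.26 BTU/hr


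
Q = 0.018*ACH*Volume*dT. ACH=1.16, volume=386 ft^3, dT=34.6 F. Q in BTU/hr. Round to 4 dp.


Q = 0.018 * 1.16 * 386 * 34.6 = 278.8649 BTU/hr

278.8649 BTU/hr


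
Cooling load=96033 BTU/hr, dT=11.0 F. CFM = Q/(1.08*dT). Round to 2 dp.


CFM = 96033 / (1.08 * 11.0) = 8083.59

8083.59 CFM


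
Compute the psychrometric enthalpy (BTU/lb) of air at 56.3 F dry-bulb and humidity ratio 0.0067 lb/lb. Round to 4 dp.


h = 0.24*56.3 + 0.0067*(1061+0.444*56.3) = 20.7882 BTU/lb

20.7882 BTU/lb


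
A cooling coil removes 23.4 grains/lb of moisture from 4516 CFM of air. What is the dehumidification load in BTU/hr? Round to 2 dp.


Q = 0.68 * 4516 * 23.4 = 71858.59 BTU/hr

71858.59 BTU/hr


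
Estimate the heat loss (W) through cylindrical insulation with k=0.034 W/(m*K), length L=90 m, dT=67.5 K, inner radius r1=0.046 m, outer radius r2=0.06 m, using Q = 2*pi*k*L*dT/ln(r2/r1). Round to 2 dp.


Q = 2*pi*0.034*90*67.5/ln(0.06/0.046) = 4884.37 W

4884.37 W


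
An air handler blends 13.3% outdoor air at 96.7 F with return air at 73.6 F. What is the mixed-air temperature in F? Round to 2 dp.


T_mix = 73.6 + (13.3/100)*(96.7-73.6) = 76.67 F

76.67 F


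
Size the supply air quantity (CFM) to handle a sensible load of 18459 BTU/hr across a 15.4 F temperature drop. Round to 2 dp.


CFM = 18459 / (1.08 * 15.4) = 1109.85

1109.85 CFM


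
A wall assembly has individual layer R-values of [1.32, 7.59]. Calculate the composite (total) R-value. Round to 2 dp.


R_total = 1.32 + 7.59 = 8.91

8.91


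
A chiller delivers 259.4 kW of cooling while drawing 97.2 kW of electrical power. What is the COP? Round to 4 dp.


COP = 259.4 / 97.2 = 2.6687

2.6687


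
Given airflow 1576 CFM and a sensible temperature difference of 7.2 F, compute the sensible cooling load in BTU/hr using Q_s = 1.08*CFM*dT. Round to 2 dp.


Q = 1.08 * 1576 * 7.2 = 12254.98 BTU/hr

12254.98 BTU/hr


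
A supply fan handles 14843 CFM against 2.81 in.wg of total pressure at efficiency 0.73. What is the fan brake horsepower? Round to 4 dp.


BHP = 14843 * 2.81 / (6356 * 0.73) = 8.9892 hp

8.9892 hp


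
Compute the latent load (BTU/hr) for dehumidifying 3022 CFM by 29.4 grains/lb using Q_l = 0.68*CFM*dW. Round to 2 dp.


Q = 0.68 * 3022 * 29.4 = 60415.82 BTU/hr

60415.82 BTU/hr


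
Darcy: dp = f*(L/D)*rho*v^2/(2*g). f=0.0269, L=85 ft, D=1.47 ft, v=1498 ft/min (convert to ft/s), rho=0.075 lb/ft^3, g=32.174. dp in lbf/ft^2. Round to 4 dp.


v_fps = 1498/60 = 24.9667 ft/s
dp = 0.0269*(85/1.47)*0.075*24.9667^2/(2*32.174) = 1.1301 lbf/ft^2

1.1301 lbf/ft^2


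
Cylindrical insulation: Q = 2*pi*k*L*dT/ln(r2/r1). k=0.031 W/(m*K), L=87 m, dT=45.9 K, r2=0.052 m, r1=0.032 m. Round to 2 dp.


Q = 2*pi*0.031*87*45.9/ln(0.052/0.032) = 1602.05 W

1602.05 W


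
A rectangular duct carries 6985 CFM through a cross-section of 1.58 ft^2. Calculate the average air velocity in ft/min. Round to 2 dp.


V = 6985 / 1.58 = 4420.89 ft/min

4420.89 ft/min


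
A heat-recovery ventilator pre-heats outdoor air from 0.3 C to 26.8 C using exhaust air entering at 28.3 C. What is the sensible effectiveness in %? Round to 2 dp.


eff = (26.8-0.3)/(28.3-0.3)*100 = 94.64 %

94.64 %


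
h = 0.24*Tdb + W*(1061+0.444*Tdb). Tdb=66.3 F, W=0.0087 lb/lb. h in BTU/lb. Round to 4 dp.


h = 0.24*66.3 + 0.0087*(1061+0.444*66.3) = 25.3988 BTU/lb

25.3988 BTU/lb


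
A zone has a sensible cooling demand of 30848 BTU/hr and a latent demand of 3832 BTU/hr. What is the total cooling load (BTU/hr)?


Qt = 30848 + 3832 = 34680 BTU/hr

34680 BTU/hr


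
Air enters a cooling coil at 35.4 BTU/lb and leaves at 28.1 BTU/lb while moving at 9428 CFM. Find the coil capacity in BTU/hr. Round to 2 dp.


Q = 4.5 * 9428 * (35.4 - 28.1) = 309709.80 BTU/hr

309709.80 BTU/hr


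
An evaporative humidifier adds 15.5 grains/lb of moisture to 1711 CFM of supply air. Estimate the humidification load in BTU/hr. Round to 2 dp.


Q = 0.68 * 1711 * 15.5 = 18033.94 BTU/hr

18033.94 BTU/hr


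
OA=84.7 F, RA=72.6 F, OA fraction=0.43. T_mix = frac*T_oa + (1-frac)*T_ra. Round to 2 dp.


T_mix = 0.43*84.7 + 0.57*72.6 = 77.80 F

77.80 F


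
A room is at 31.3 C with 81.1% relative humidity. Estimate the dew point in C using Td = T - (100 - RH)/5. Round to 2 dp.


Td = 31.3 - (100-81.1)/5 = 27.52 C

27.52 C


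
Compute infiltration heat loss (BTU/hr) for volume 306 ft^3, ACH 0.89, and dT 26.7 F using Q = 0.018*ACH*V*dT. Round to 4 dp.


Q = 0.018 * 0.89 * 306 * 26.7 = 130.8866 BTU/hr

130.8866 BTU/hr


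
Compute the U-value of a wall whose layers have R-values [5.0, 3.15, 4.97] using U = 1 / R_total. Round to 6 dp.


R_total = 5.0 + 3.15 + 4.97 = 13.12
U = 1/13.12 = 0.076220

0.076220


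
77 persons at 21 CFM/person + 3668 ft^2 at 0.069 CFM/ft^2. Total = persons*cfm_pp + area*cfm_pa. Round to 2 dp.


Total = 77*21 + 3668*0.069 = 1870.09 CFM

1870.09 CFM


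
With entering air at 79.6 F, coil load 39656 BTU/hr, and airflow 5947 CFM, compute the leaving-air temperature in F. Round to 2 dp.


dT = 39656/(1.08*5947) = 6.1743
T_leave = 79.6 - 6.1743 = 73.43 F

73.43 F


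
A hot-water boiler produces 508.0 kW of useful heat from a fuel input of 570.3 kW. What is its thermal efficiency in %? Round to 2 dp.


eta = (508.0/570.3)*100 = 89.08 %

89.08 %


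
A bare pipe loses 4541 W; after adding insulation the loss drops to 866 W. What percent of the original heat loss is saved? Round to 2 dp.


Savings = ((4541-866)/4541)*100 = 80.93 %

80.93 %


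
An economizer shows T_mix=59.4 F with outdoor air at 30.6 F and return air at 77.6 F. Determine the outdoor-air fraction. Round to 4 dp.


frac = (59.4 - 77.6) / (30.6 - 77.6) = 0.3872

0.3872


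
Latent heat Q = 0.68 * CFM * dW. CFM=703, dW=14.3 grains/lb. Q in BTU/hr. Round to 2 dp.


Q = 0.68 * 703 * 14.3 = 6835.97 BTU/hr

6835.97 BTU/hr


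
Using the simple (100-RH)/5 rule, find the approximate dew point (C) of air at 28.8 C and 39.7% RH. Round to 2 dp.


Td = 28.8 - (100-39.7)/5 = 16.74 C

16.74 C


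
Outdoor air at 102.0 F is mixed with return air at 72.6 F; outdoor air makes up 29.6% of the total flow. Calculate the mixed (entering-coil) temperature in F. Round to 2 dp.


T_mix = 72.6 + (29.6/100)*(102.0-72.6) = 81.30 F

81.30 F


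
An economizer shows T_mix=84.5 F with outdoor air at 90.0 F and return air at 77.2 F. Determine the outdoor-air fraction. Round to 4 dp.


frac = (84.5 - 77.2) / (90.0 - 77.2) = 0.5703

0.5703


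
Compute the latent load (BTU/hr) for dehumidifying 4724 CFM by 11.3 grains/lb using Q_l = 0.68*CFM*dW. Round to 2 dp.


Q = 0.68 * 4724 * 11.3 = 36299.22 BTU/hr

36299.22 BTU/hr


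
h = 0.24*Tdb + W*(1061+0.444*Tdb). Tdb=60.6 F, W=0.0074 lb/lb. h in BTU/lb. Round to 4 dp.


h = 0.24*60.6 + 0.0074*(1061+0.444*60.6) = 22.5945 BTU/lb

22.5945 BTU/lb


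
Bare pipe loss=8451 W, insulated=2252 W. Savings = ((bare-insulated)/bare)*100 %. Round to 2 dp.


Savings = ((8451-2252)/8451)*100 = 73.35 %

73.35 %


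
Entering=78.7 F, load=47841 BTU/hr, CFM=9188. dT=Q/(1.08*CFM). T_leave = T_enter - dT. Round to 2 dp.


dT = 47841/(1.08*9188) = 4.8212
T_leave = 78.7 - 4.8212 = 73.88 F

73.88 F


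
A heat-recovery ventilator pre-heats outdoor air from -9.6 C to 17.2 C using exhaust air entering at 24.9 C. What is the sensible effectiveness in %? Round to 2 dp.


eff = (17.2-(-9.6))/(24.9-(-9.6))*100 = 77.68 %

77.68 %


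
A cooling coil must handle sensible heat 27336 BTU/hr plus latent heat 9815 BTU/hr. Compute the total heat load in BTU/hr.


Qt = 27336 + 9815 = 37151 BTU/hr

37151 BTU/hr


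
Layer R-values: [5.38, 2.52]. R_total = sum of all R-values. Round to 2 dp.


R_total = 5.38 + 2.52 = 7.90

7.90


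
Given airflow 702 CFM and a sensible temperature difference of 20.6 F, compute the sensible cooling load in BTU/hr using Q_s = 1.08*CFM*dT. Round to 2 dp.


Q = 1.08 * 702 * 20.6 = 15618.10 BTU/hr

15618.10 BTU/hr


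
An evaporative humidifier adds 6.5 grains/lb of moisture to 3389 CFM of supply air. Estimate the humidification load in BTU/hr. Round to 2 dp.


Q = 0.68 * 3389 * 6.5 = 14979.38 BTU/hr

14979.38 BTU/hr


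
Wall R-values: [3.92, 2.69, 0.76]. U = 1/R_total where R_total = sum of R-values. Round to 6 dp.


R_total = 3.92 + 2.69 + 0.76 = 7.37
U = 1/7.37 = 0.135685

0.135685


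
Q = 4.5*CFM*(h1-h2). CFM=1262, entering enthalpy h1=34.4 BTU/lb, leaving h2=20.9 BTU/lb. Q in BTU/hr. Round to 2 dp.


Q = 4.5 * 1262 * (34.4 - 20.9) = 76666.50 BTU/hr

76666.50 BTU/hr


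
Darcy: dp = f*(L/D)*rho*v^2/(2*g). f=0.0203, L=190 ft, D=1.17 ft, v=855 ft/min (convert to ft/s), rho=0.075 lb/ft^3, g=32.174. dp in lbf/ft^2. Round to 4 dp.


v_fps = 855/60 = 14.25 ft/s
dp = 0.0203*(190/1.17)*0.075*14.25^2/(2*32.174) = 0.7802 lbf/ft^2

0.7802 lbf/ft^2


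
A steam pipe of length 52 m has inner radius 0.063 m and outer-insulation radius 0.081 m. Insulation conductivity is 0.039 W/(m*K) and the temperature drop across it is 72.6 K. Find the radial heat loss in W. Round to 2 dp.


Q = 2*pi*0.039*52*72.6/ln(0.081/0.063) = 3681.01 W

3681.01 W


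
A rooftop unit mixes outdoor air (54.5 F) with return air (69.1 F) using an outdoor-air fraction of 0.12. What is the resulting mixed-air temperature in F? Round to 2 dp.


T_mix = 0.12*54.5 + 0.88*69.1 = 67.35 F

67.35 F


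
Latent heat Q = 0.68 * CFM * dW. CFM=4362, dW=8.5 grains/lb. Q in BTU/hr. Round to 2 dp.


Q = 0.68 * 4362 * 8.5 = 25212.36 BTU/hr

25212.36 BTU/hr


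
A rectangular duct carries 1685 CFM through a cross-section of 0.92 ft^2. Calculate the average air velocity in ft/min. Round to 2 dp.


V = 1685 / 0.92 = 1831.52 ft/min

1831.52 ft/min


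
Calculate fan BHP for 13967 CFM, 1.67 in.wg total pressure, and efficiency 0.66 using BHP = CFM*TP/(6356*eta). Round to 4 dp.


BHP = 13967 * 1.67 / (6356 * 0.66) = 5.5602 hp

5.5602 hp


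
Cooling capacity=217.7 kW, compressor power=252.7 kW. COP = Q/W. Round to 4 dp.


COP = 217.7 / 252.7 = 0.8615

0.8615


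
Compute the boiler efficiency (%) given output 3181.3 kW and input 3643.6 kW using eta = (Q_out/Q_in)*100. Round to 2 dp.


eta = (3181.3/3643.6)*100 = 87.31 %

87.31 %


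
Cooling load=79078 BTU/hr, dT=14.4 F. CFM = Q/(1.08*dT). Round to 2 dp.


CFM = 79078 / (1.08 * 14.4) = 5084.75

5084.75 CFM


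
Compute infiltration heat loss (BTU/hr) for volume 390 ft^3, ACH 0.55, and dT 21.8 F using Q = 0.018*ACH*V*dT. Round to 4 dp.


Q = 0.018 * 0.55 * 390 * 21.8 = 84.1698 BTU/hr

84.1698 BTU/hr


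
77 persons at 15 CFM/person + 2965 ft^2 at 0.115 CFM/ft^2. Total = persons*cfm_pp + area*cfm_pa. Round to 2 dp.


Total = 77*15 + 2965*0.115 = 1495.98 CFM

1495.98 CFM
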